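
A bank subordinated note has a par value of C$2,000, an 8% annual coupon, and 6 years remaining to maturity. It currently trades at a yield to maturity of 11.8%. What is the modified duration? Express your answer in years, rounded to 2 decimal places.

4.38 years

Periodic yield y = 0.118. First find Macaulay duration:
  t   CF        PV=CF/(1+0.118)^t    t·PV
  1       160.00       143.1127       143.1127
  2       160.00       128.0078       256.0156
  3       160.00       114.4971       343.4914
  4       160.00       102.4125       409.6498
  5       160.00        91.6033       458.0163
  6     2,160.00     1,106.1217     6,636.7305
  Σ                  1,685.7551     8,247.0162
P = 1,685.7551; Macaulay duration = 8,247.0162 / 1,685.7551 = 4.89218 years.
Modified duration = D_Mac / (1 + y) = 4.89218 / 1.118 = 4.37583 years.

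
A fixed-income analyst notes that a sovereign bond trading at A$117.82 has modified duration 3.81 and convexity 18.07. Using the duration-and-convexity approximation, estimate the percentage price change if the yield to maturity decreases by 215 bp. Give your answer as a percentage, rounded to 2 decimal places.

+8.61%

Duration effect: -D_mod·Δy = -3.81 × (-0.0215) = +0.081915
Convexity effect: ½·C·(Δy)² = 0.5 × 18.07 × (-0.0215)² = +0.00417642875
ΔP/P ≈ +0.081915 + 0.00417642875 = +0.08609142875
= +8.609142875%.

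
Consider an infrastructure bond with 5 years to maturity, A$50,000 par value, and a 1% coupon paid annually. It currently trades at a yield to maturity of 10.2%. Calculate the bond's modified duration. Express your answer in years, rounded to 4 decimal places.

Periodic yield y = 0.102. First find Macaulay duration:
  t   CF        PV=CF/(1+0.102)^t    t·PV
  1       500.00       453.7205       453.7205
  2       500.00       411.7246       823.4492
  3       500.00       373.6158     1,120.8474
  4       500.00       339.0343     1,356.1372
  5    50,500.00    31,073.0158   155,365.0789
  Σ                 32,651.1110   159,119.2331
P = 32,651.1110; Macaulay duration = 159,119.2331 / 32,651.1110 = 4.87332 years.
Modified duration = D_Mac / (1 + y) = 4.87332 / 1.102 = 4.42225 years.

4.4222 years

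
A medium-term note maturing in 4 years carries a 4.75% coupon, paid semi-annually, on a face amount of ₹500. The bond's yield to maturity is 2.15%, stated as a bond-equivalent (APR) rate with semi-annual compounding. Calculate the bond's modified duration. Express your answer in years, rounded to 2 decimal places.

Periodic yield y = 0.01075. First find Macaulay duration:
  t   CF        PV=CF/(1+0.01075)^t    t·PV
  1       11.875        11.7487        11.7487
  2       11.875        11.6237        23.2475
  3       11.875        11.5001        34.5004
  4       11.875        11.3778        45.5112
  5       11.875        11.2568        56.2840
  6       11.875        11.1371        66.8224
  7       11.875        11.0186        77.1304
  8      511.875       469.9092     3,759.2734
  Σ                    549.5720     4,074.5179
P = 549.5720; Macaulay duration = 4,074.5179 / 549.5720 = 7.41398 half-year periods = 3.70699 years.
Modified duration = D_Mac / (1 + y) = 3.70699 / 1.01075 = 3.66757 years.

3.67 years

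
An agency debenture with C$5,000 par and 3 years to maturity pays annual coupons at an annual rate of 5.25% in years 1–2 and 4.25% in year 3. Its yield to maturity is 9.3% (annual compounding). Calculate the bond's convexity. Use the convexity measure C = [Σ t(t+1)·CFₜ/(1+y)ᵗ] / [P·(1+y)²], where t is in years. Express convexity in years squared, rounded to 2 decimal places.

With y = 0.093:
  t   CF        PV=CF/(1+0.093)^t    t·PV        t(t+1)·PV
  1       262.50       240.1647       240.1647         480.3294
  2       262.50       219.7298       439.4596       1,318.3789
  3     5,212.50     3,991.9545    11,975.8635      47,903.4539
  Σ                  4,451.8490    12,655.4878      49,702.1622
P = 4,451.8490.
Convexity = Σ t(t+1)·PV / [P·(1+y)²] = 49,702.1622 / (4,451.8490 × 1.194649) = 9.34533.

9.35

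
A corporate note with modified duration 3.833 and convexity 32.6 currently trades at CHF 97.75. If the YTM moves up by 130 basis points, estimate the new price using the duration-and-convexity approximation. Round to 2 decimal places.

CHF 93.15

Duration effect: -D_mod·Δy = -3.833 × (+0.013) = -0.049829
Convexity effect: ½·C·(Δy)² = 0.5 × 32.6 × (0.013)² = +0.0027547
ΔP/P ≈ -0.049829 + 0.0027547 = -0.0470743
New price ≈ 97.75 × (1 - 0.0470743) = 93.148487175.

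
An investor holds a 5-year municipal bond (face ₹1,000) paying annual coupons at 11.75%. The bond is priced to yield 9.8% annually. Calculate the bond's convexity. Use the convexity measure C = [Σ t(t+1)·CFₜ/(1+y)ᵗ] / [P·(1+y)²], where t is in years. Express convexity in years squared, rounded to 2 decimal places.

With y = 0.098:
  t   CF        PV=CF/(1+0.098)^t    t·PV        t(t+1)·PV
  1       117.50       107.0128       107.0128         214.0255
  2       117.50        97.4615       194.9230         584.7691
  3       117.50        88.7628       266.2883       1,065.1532
  4       117.50        80.8404       323.3616       1,616.8082
  5     1,117.50       700.2221     3,501.1106      21,006.6639
  Σ                  1,074.2996     4,392.6964      24,487.4199
P = 1,074.2996.
Convexity = Σ t(t+1)·PV / [P·(1+y)²] = 24,487.4199 / (1,074.2996 × 1.205604) = 18.90658.

18.91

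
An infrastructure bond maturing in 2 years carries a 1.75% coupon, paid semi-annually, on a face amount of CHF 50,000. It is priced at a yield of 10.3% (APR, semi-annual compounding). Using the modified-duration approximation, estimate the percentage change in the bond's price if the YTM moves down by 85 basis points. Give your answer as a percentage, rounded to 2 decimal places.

Periodic yield y = 0.0515. Modified duration first:
  t   CF        PV=CF/(1+0.0515)^t    t·PV
  1       437.50       416.0723       416.0723
  2       437.50       395.6940       791.3881
  3       437.50       376.3139     1,128.9416
  4    50,437.50    41,258.7859   165,035.1436
  Σ                 42,446.8661   167,371.5455
P = 42,446.8661; D_Mac = 3.94308 half-year periods = 1.97154 yrs; D_mod = 1.97154/(1+0.0515) = 1.87498 yrs.
ΔP/P ≈ -D_mod · Δy = -1.87498 × (-0.0085) = +0.015937 = +1.5937%.

+1.59%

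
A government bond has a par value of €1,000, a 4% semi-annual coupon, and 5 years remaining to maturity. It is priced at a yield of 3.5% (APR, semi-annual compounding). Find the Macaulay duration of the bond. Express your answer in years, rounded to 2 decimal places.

Periodic yield y = 0.0175. Discount each cash flow and weight by its period:
  t   CF        PV=CF/(1+0.0175)^t    t·PV
  1        20.00        19.6560        19.6560
  2        20.00        19.3180        38.6359
  3        20.00        18.9857        56.9571
  4        20.00        18.6592        74.6367
  5        20.00        18.3383        91.6913
  6        20.00        18.0229       108.1371
  7        20.00        17.7129       123.9901
  8        20.00        17.4082       139.2659
  9        20.00        17.1088       153.9794
  10    1,020.00       857.5432     8,575.4317
  Σ                  1,022.7531     9,382.3812
Price P = Σ PV = 1,022.7531.
Macaulay duration = Σ(t·PV) / P = 9,382.3812 / 1,022.7531 = 9.17365 half-year periods.
In years: 9.17365 / 2 = 4.58683 years.

4.59 years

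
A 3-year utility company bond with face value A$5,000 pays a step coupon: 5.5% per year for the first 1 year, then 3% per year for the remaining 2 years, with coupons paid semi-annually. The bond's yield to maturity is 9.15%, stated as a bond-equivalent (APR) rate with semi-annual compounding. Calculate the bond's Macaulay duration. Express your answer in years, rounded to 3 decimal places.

2.822 years

Periodic yield y = 0.04575. Discount each cash flow and weight by its period:
  t   CF        PV=CF/(1+0.04575)^t    t·PV
  1       137.50       131.4846       131.4846
  2       137.50       125.7323       251.4647
  3        75.00        65.5809       196.7428
  4        75.00        62.7119       250.8475
  5        75.00        59.9683       299.8416
  6     5,075.00     3,880.3313    23,281.9878
  Σ                  4,325.8093    24,412.3690
Price P = Σ PV = 4,325.8093.
Macaulay duration = Σ(t·PV) / P = 24,412.3690 / 4,325.8093 = 5.64342 half-year periods.
In years: 5.64342 / 2 = 2.82171 years.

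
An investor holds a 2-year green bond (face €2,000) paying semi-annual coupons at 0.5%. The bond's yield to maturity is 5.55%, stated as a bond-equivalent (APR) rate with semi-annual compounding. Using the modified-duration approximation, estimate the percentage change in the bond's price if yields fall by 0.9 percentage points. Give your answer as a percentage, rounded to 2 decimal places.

Periodic yield y = 0.02775. Modified duration first:
  t   CF        PV=CF/(1+0.02775)^t    t·PV
  1         5.00         4.8650         4.8650
  2         5.00         4.7336         9.4673
  3         5.00         4.6058        13.8175
  4     2,005.00     1,797.0677     7,188.2707
  Σ                  1,811.2721     7,216.4205
P = 1,811.2721; D_Mac = 3.98417 half-year periods = 1.99209 yrs; D_mod = 1.99209/(1+0.02775) = 1.93830 yrs.
ΔP/P ≈ -D_mod · Δy = -1.93830 × (-0.009) = +0.017445 = +1.7445%.

+1.74%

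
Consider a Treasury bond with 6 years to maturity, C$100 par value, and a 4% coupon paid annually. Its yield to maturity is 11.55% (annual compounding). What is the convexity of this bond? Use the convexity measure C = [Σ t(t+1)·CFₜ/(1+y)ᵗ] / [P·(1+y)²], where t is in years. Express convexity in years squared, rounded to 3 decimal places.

28.710

With y = 0.1155:
  t   CF        PV=CF/(1+0.1155)^t    t·PV        t(t+1)·PV
  1         4.00         3.5858         3.5858           7.1717
  2         4.00         3.2146         6.4291          19.2873
  3         4.00         2.8817         8.6451          34.5806
  4         4.00         2.5833        10.3334          51.6668
  5         4.00         2.3159        11.5793          69.4758
  6       104.00        53.9779       323.8673       2,267.0713
  Σ                     68.5592       364.4401       2,449.2535
P = 68.5592.
Convexity = Σ t(t+1)·PV / [P·(1+y)²] = 2,449.2535 / (68.5592 × 1.244340) = 28.70971.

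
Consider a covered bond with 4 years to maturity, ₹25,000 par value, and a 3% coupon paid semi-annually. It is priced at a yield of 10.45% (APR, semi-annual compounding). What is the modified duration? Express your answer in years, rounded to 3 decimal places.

Periodic yield y = 0.05225. First find Macaulay duration:
  t   CF        PV=CF/(1+0.05225)^t    t·PV
  1       375.00       356.3792       356.3792
  2       375.00       338.6830       677.3660
  3       375.00       321.8655       965.5966
  4       375.00       305.8831     1,223.5325
  5       375.00       290.6944     1,453.4718
  6       375.00       276.2598     1,657.5587
  7       375.00       262.5420     1,837.7937
  8    25,375.00    16,883.1926   135,065.5410
  Σ                 19,035.4996   143,237.2395
P = 19,035.4996; Macaulay duration = 143,237.2395 / 19,035.4996 = 7.52474 half-year periods = 3.76237 years.
Modified duration = D_Mac / (1 + y) = 3.76237 / 1.05225 = 3.57555 years.

3.576 years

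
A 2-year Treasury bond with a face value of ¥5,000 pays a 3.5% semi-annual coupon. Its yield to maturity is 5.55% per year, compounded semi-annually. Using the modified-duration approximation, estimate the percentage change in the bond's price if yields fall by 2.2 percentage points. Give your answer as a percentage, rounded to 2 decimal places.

+4.17%

Periodic yield y = 0.02775. Modified duration first:
  t   CF        PV=CF/(1+0.02775)^t    t·PV
  1        87.50        85.1374        85.1374
  2        87.50        82.8387       165.6773
  3        87.50        80.6020       241.8059
  4     5,087.50     4,559.8912    18,239.5648
  Σ                  4,808.4693    18,732.1854
P = 4,808.4693; D_Mac = 3.89567 half-year periods = 1.94783 yrs; D_mod = 1.94783/(1+0.02775) = 1.89524 yrs.
ΔP/P ≈ -D_mod · Δy = -1.89524 × (-0.022) = +0.041695 = +4.1695%.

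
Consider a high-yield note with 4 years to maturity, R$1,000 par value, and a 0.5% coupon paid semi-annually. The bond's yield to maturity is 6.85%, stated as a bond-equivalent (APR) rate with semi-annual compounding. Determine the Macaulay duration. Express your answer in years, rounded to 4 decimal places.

Periodic yield y = 0.03425. Discount each cash flow and weight by its period:
  t   CF        PV=CF/(1+0.03425)^t    t·PV
  1         2.50         2.4172         2.4172
  2         2.50         2.3372         4.6743
  3         2.50         2.2598         6.7793
  4         2.50         2.1849         8.7397
  5         2.50         2.1126        10.5629
  6         2.50         2.0426        12.2557
  7         2.50         1.9750        13.8248
  8     1,002.50       765.7379     6,125.9032
  Σ                    781.0671     6,185.1572
Price P = Σ PV = 781.0671.
Macaulay duration = Σ(t·PV) / P = 6,185.1572 / 781.0671 = 7.91885 half-year periods.
In years: 7.91885 / 2 = 3.95943 years.

3.9594 years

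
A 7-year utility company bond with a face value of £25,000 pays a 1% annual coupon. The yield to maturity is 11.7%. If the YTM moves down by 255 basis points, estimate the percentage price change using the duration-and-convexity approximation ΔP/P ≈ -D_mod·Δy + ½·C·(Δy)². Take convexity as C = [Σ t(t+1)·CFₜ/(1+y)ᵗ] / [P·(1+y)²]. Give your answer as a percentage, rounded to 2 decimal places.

+16.64%

With y = 0.117:
  t   CF        PV=CF/(1+0.117)^t    t·PV        t(t+1)·PV
  1       250.00       223.8138       223.8138         447.6276
  2       250.00       200.3704       400.7409       1,202.2227
  3       250.00       179.3827       538.1480       2,152.5921
  4       250.00       160.5933       642.3730       3,211.8652
  5       250.00       143.7719       718.8597       4,313.1583
  6       250.00       128.7126       772.2754       5,405.9280
  7    25,250.00    11,638.2899    81,468.0293     651,744.2340
  Σ                 12,674.9346    84,764.2401     668,477.6279
P = 12,674.9346; D_Mac = 6.68755 yrs; D_mod = 5.98706 yrs; C = 42.27025.
Duration effect: -5.98706 × (-0.0255) = +0.152670
Convexity effect: 0.5 × 42.27025 × (-0.0255)² = +0.0137431
ΔP/P ≈ +0.152670 + 0.0137431 = +0.166413 = +16.6413%.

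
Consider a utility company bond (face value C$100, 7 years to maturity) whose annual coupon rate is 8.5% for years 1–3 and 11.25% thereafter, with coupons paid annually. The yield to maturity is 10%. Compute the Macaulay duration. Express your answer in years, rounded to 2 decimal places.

Periodic yield y = 0.1. Discount each cash flow and weight by its year:
  t   CF        PV=CF/(1+0.1)^t    t·PV
  1         8.50         7.7273         7.7273
  2         8.50         7.0248        14.0496
  3         8.50         6.3862        19.1585
  4        11.25         7.6839        30.7356
  5        11.25         6.9854        34.9268
  6        11.25         6.3503        38.1020
  7       111.25        57.0888       399.6219
  Σ                     99.2467       544.3217
Price P = Σ PV = 99.2467.
Macaulay duration = Σ(t·PV) / P = 544.3217 / 99.2467 = 5.48453 years.

5.48 years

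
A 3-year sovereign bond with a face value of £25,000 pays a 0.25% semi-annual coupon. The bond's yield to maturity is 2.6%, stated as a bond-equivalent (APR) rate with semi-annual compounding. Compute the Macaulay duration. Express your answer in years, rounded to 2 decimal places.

Periodic yield y = 0.013. Discount each cash flow and weight by its period:
  t   CF        PV=CF/(1+0.013)^t    t·PV
  1        31.25        30.8490        30.8490
  2        31.25        30.4531        60.9061
  3        31.25        30.0623        90.1868
  4        31.25        29.6765       118.7059
  5        31.25        29.2956       146.4781
  6    25,031.25    23,164.6566   138,987.9393
  Σ                 23,314.9930   139,435.0652
Price P = Σ PV = 23,314.9930.
Macaulay duration = Σ(t·PV) / P = 139,435.0652 / 23,314.9930 = 5.98049 half-year periods.
In years: 5.98049 / 2 = 2.99024 years.

2.99 years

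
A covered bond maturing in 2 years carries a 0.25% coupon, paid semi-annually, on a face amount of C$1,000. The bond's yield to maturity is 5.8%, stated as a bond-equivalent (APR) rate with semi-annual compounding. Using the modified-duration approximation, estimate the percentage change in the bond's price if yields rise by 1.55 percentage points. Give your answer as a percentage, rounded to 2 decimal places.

-3.01%

Periodic yield y = 0.029. Modified duration first:
  t   CF        PV=CF/(1+0.029)^t    t·PV
  1         1.25         1.2148         1.2148
  2         1.25         1.1805         2.3611
  3         1.25         1.1473         3.4418
  4     1,001.25       893.0608     3,572.2432
  Σ                    896.6034     3,579.2609
P = 896.6034; D_Mac = 3.99202 half-year periods = 1.99601 yrs; D_mod = 1.99601/(1+0.029) = 1.93976 yrs.
ΔP/P ≈ -D_mod · Δy = -1.93976 × (+0.0155) = -0.030066 = -3.0066%.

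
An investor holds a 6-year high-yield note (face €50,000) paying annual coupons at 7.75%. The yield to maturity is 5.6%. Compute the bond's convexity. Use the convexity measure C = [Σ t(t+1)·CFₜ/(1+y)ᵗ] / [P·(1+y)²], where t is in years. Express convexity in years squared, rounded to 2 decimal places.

With y = 0.056:
  t   CF        PV=CF/(1+0.056)^t    t·PV        t(t+1)·PV
  1     3,875.00     3,669.5076     3,669.5076       7,339.0152
  2     3,875.00     3,474.9125     6,949.8250      20,849.4749
  3     3,875.00     3,290.6368     9,871.9104      39,487.6418
  4     3,875.00     3,116.1333    12,464.5334      62,322.6670
  5     3,875.00     2,950.8839    14,754.4193      88,526.5156
  6    53,875.00    38,851.1406   233,106.8439   1,631,747.9073
  Σ                 55,353.2147   280,817.0395   1,850,273.2216
P = 55,353.2147.
Convexity = Σ t(t+1)·PV / [P·(1+y)²] = 1,850,273.2216 / (55,353.2147 × 1.115136) = 29.97541.

29.98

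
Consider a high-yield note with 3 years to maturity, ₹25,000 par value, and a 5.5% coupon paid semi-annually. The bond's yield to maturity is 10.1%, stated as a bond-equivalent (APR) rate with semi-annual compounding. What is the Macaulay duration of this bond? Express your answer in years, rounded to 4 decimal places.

2.7915 years

Periodic yield y = 0.0505. Discount each cash flow and weight by its period:
  t   CF        PV=CF/(1+0.0505)^t    t·PV
  1       687.50       654.4503       654.4503
  2       687.50       622.9893     1,245.9786
  3       687.50       593.0407     1,779.1222
  4       687.50       564.5319     2,258.1275
  5       687.50       537.3935     2,686.9676
  6    25,687.50    19,113.7323   114,682.3937
  Σ                 22,086.1380   123,307.0399
Price P = Σ PV = 22,086.1380.
Macaulay duration = Σ(t·PV) / P = 123,307.0399 / 22,086.1380 = 5.58301 half-year periods.
In years: 5.58301 / 2 = 2.79150 years.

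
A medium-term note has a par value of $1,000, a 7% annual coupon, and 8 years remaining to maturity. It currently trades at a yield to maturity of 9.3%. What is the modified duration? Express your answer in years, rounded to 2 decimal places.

Periodic yield y = 0.093. First find Macaulay duration:
  t   CF        PV=CF/(1+0.093)^t    t·PV
  1        70.00        64.0439        64.0439
  2        70.00        58.5946       117.1892
  3        70.00        53.6090       160.8269
  4        70.00        49.0476       196.1902
  5        70.00        44.8743       224.3713
  6        70.00        41.0560       246.3362
  7        70.00        37.5627       262.9390
  8     1,070.00       525.3182     4,202.5459
  Σ                    874.1063     5,474.4427
P = 874.1063; Macaulay duration = 5,474.4427 / 874.1063 = 6.26290 years.
Modified duration = D_Mac / (1 + y) = 6.26290 / 1.093 = 5.73001 years.

5.73 years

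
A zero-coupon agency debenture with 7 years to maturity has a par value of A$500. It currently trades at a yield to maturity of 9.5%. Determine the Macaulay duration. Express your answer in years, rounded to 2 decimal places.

7.00 years

A zero-coupon bond has a single cash flow at maturity, so its Macaulay duration equals its maturity: 7 years.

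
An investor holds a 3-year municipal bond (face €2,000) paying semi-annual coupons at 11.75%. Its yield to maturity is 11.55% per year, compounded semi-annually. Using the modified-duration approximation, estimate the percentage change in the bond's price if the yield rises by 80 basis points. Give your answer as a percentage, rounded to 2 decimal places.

-1.98%

Periodic yield y = 0.05775. Modified duration first:
  t   CF        PV=CF/(1+0.05775)^t    t·PV
  1       117.50       111.0848       111.0848
  2       117.50       105.0199       210.0399
  3       117.50        99.2862       297.8585
  4       117.50        93.8654       375.4618
  5       117.50        88.7407       443.7033
  6     2,117.50     1,511.9075     9,071.4449
  Σ                  2,009.9046    10,509.5932
P = 2,009.9046; D_Mac = 5.22890 half-year periods = 2.61445 yrs; D_mod = 2.61445/(1+0.05775) = 2.47171 yrs.
ΔP/P ≈ -D_mod · Δy = -2.47171 × (+0.008) = -0.019774 = -1.9774%.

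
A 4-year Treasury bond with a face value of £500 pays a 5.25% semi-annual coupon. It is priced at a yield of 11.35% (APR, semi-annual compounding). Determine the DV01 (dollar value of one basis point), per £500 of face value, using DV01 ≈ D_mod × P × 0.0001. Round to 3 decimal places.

£0.138

Periodic yield y = 0.05675.
  t   CF        PV=CF/(1+0.05675)^t    t·PV
  1       13.125        12.4202        12.4202
  2       13.125        11.7532        23.5063
  3       13.125        11.1220        33.3660
  4       13.125        10.5247        42.0989
  5       13.125         9.9595        49.7976
  6       13.125         9.4247        56.5480
  7       13.125         8.9185        62.4297
  8      513.125       329.9477     2,639.5817
  Σ                    404.0704     2,919.7483
P = 404.0704; D_Mac = 7.22584 half-year periods = 3.61292 yrs; D_mod = 3.41890 yrs.
DV01 ≈ 3.41890 × 404.0704 × 0.0001 = 0.138148.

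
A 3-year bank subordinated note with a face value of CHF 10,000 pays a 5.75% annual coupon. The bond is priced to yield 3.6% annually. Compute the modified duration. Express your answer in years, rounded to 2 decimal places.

Periodic yield y = 0.036. First find Macaulay duration:
  t   CF        PV=CF/(1+0.036)^t    t·PV
  1       575.00       555.0193       555.0193
  2       575.00       535.7329     1,071.4658
  3    10,575.00     9,510.4509    28,531.3528
  Σ                 10,601.2032    30,157.8380
P = 10,601.2032; Macaulay duration = 30,157.8380 / 10,601.2032 = 2.84476 years.
Modified duration = D_Mac / (1 + y) = 2.84476 / 1.036 = 2.74590 years.

2.75 years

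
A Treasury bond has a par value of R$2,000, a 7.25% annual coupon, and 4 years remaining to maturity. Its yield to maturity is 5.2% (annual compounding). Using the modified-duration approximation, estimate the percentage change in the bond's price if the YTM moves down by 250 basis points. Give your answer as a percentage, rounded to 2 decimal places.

Periodic yield y = 0.052. Modified duration first:
  t   CF        PV=CF/(1+0.052)^t    t·PV
  1       145.00       137.8327       137.8327
  2       145.00       131.0197       262.0394
  3       145.00       124.5434       373.6303
  4     2,145.00     1,751.3153     7,005.2611
  Σ                  2,144.7111     7,778.7634
P = 2,144.7111; D_Mac = 3.62695 yrs; D_mod = 3.62695/(1+0.052) = 3.44767 yrs.
ΔP/P ≈ -D_mod · Δy = -3.44767 × (-0.025) = +0.086192 = +8.6192%.

+8.62%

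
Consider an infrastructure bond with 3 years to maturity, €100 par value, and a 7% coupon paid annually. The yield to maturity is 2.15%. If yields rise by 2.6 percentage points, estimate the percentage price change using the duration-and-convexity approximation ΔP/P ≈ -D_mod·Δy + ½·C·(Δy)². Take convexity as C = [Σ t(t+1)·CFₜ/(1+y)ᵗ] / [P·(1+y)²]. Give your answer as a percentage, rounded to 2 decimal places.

-6.82%

With y = 0.0215:
  t   CF        PV=CF/(1+0.0215)^t    t·PV        t(t+1)·PV
  1         7.00         6.8527         6.8527          13.7053
  2         7.00         6.7084        13.4169          40.2506
  3       107.00       100.3850       301.1549       1,204.6196
  Σ                    113.9461       321.4244       1,258.5755
P = 113.9461; D_Mac = 2.82085 yrs; D_mod = 2.76148 yrs; C = 10.58530.
Duration effect: -2.76148 × (+0.026) = -0.071798
Convexity effect: 0.5 × 10.58530 × (0.026)² = +0.0035778
ΔP/P ≈ -0.071798 + 0.0035778 = -0.068221 = -6.8221%.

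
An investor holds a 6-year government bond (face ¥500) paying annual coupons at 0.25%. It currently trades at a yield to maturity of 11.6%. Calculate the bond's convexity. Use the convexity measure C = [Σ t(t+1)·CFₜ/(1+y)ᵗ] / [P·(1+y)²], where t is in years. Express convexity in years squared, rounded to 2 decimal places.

With y = 0.116:
  t   CF        PV=CF/(1+0.116)^t    t·PV        t(t+1)·PV
  1         1.25         1.1201         1.1201           2.2401
  2         1.25         1.0036         2.0073           6.0219
  3         1.25         0.8993         2.6980          10.7919
  4         1.25         0.8058         3.2234          16.1170
  5         1.25         0.7221         3.6104          21.6626
  6       501.25       259.4593     1,556.7557      10,897.2900
  Σ                    264.0103     1,569.4149      10,954.1235
P = 264.0103.
Convexity = Σ t(t+1)·PV / [P·(1+y)²] = 10,954.1235 / (264.0103 × 1.245456) = 33.31413.

33.31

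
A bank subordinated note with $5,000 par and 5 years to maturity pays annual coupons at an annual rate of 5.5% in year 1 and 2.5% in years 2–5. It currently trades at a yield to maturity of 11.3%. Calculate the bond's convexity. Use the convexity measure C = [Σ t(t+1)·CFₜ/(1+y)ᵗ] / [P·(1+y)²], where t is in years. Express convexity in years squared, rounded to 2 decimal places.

21.52

With y = 0.113:
  t   CF        PV=CF/(1+0.113)^t    t·PV        t(t+1)·PV
  1       275.00       247.0800       247.0800         494.1599
  2       125.00       100.9066       201.8133         605.4398
  3       125.00        90.6618       271.9855       1,087.9421
  4       125.00        81.4572       325.8287       1,629.1435
  5     5,125.00     3,000.6687    15,003.3435      90,020.0610
  Σ                  3,520.7743    16,050.0509      93,836.7463
P = 3,520.7743.
Convexity = Σ t(t+1)·PV / [P·(1+y)²] = 93,836.7463 / (3,520.7743 × 1.238769) = 21.51515.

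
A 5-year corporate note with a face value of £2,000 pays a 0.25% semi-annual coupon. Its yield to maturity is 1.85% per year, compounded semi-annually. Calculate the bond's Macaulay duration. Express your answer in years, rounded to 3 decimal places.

Periodic yield y = 0.00925. Discount each cash flow and weight by its period:
  t   CF        PV=CF/(1+0.00925)^t    t·PV
  1         2.50         2.4771         2.4771
  2         2.50         2.4544         4.9088
  3         2.50         2.4319         7.2957
  4         2.50         2.4096         9.6384
  5         2.50         2.3875        11.9376
  6         2.50         2.3656        14.1938
  7         2.50         2.3440        16.4077
  8         2.50         2.3225        18.5798
  9         2.50         2.3012        20.7106
  10    2,002.50     1,826.3539    18,263.5393
  Σ                  1,847.8476    18,369.6887
Price P = Σ PV = 1,847.8476.
Macaulay duration = Σ(t·PV) / P = 18,369.6887 / 1,847.8476 = 9.94113 half-year periods.
In years: 9.94113 / 2 = 4.97056 years.

4.971 years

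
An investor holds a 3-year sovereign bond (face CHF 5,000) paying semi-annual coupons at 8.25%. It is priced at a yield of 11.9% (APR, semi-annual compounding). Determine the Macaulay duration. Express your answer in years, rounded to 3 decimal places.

Periodic yield y = 0.0595. Discount each cash flow and weight by its period:
  t   CF        PV=CF/(1+0.0595)^t    t·PV
  1       206.25       194.6673       194.6673
  2       206.25       183.7351       367.4701
  3       206.25       173.4168       520.2503
  4       206.25       163.6779       654.7117
  5       206.25       154.4860       772.4300
  6     5,206.25     3,680.6053    22,083.6321
  Σ                  4,550.5884    24,593.1615
Price P = Σ PV = 4,550.5884.
Macaulay duration = Σ(t·PV) / P = 24,593.1615 / 4,550.5884 = 5.40439 half-year periods.
In years: 5.40439 / 2 = 2.70220 years.

2.702 years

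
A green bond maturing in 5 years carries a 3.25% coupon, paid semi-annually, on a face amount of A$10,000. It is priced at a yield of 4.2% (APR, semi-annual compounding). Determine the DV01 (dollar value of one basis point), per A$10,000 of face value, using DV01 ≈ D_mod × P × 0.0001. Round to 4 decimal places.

A$4.3571

Periodic yield y = 0.021.
  t   CF        PV=CF/(1+0.021)^t    t·PV
  1       162.50       159.1577       159.1577
  2       162.50       155.8841       311.7682
  3       162.50       152.6779       458.0337
  4       162.50       149.5376       598.1504
  5       162.50       146.4619       732.3095
  6       162.50       143.4495       860.6968
  7       162.50       140.4990       983.4929
  8       162.50       137.6092     1,100.8735
  9       162.50       134.7788     1,213.0095
  10   10,162.50     8,255.4954    82,554.9536
  Σ                  9,575.5510    88,972.4457
P = 9,575.5510; D_Mac = 9.29163 half-year periods = 4.64581 yrs; D_mod = 4.55026 yrs.
DV01 ≈ 4.55026 × 9,575.5510 × 0.0001 = 4.357123.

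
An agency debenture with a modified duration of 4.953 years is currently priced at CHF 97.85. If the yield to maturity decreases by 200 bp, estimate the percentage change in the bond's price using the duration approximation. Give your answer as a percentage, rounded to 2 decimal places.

Duration approximation: ΔP/P ≈ -D_mod · Δy = -4.953 × (-0.02) = +0.099060.
As a percentage: +9.9060%.

+9.91%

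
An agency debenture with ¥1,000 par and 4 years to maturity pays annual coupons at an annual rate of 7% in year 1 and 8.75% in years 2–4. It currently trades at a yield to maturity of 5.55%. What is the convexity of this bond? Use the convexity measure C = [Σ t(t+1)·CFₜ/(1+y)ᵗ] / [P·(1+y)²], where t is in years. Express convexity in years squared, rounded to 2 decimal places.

15.59

With y = 0.0555:
  t   CF        PV=CF/(1+0.0555)^t    t·PV        t(t+1)·PV
  1        70.00        66.3193        66.3193         132.6386
  2        87.50        78.5401       157.0802         471.2407
  3        87.50        74.4103       223.2310         892.9242
  4     1,087.50       876.1860     3,504.7440      17,523.7202
  Σ                  1,095.4558     3,951.3746      19,020.5237
P = 1,095.4558.
Convexity = Σ t(t+1)·PV / [P·(1+y)²] = 19,020.5237 / (1,095.4558 × 1.114080) = 15.58516.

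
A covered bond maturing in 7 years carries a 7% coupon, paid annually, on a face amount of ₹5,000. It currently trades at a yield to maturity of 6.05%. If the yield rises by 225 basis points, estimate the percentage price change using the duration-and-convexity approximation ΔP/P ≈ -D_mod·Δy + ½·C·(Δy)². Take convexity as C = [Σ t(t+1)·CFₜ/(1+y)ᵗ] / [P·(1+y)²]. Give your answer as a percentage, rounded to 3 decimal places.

-11.333%

With y = 0.0605:
  t   CF        PV=CF/(1+0.0605)^t    t·PV        t(t+1)·PV
  1       350.00       330.0330       330.0330         660.0660
  2       350.00       311.2051       622.4102       1,867.2306
  3       350.00       293.4513       880.3539       3,521.4155
  4       350.00       276.7103     1,106.8413       5,534.2064
  5       350.00       260.9244     1,304.6220       7,827.7318
  6       350.00       246.0390     1,476.2342      10,333.6393
  7     5,350.00     3,546.3294    24,824.3058     198,594.4462
  Σ                  5,264.6925    30,544.8003     228,338.7357
P = 5,264.6925; D_Mac = 5.80182 yrs; D_mod = 5.47083 yrs; C = 38.56428.
Duration effect: -5.47083 × (+0.0225) = -0.123094
Convexity effect: 0.5 × 38.56428 × (0.0225)² = +0.0097616
ΔP/P ≈ -0.123094 + 0.0097616 = -0.113332 = -11.3332%.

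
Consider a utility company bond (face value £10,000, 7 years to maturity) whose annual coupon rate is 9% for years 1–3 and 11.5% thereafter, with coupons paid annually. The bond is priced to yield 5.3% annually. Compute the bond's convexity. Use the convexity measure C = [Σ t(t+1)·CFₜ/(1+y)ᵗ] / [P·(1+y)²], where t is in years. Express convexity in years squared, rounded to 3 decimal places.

37.246

With y = 0.053:
  t   CF        PV=CF/(1+0.053)^t    t·PV        t(t+1)·PV
  1       900.00       854.7009       854.7009       1,709.4017
  2       900.00       811.6817     1,623.3634       4,870.0903
  3       900.00       770.8278     2,312.4835       9,249.9342
  4     1,150.00       935.3720     3,741.4879      18,707.4396
  5     1,150.00       888.2925     4,441.4624      26,648.7743
  6     1,150.00       843.5826     5,061.4956      35,430.4692
  7    11,150.00     7,767.4107    54,371.8749     434,974.9993
  Σ                 12,871.8682    72,406.8687     531,591.1086
P = 12,871.8682.
Convexity = Σ t(t+1)·PV / [P·(1+y)²] = 531,591.1086 / (12,871.8682 × 1.108809) = 37.24598.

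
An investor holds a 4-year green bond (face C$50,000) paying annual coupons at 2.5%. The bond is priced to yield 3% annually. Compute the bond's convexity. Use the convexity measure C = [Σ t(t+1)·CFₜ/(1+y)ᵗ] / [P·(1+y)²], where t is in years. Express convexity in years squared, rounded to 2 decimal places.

17.94

With y = 0.03:
  t   CF        PV=CF/(1+0.03)^t    t·PV        t(t+1)·PV
  1     1,250.00     1,213.5922     1,213.5922       2,427.1845
  2     1,250.00     1,178.2449     2,356.4898       7,069.4693
  3     1,250.00     1,143.9271     3,431.7812      13,727.1249
  4    51,250.00    45,534.9612   182,139.8448     910,699.2241
  Σ                 49,070.7254   189,141.7081     933,923.0028
P = 49,070.7254.
Convexity = Σ t(t+1)·PV / [P·(1+y)²] = 933,923.0028 / (49,070.7254 × 1.060900) = 17.93966.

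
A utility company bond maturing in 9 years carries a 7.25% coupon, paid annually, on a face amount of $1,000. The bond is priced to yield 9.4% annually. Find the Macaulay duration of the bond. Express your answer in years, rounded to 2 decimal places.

Periodic yield y = 0.094. Discount each cash flow and weight by its year:
  t   CF        PV=CF/(1+0.094)^t    t·PV
  1        72.50        66.2706        66.2706
  2        72.50        60.5764       121.1528
  3        72.50        55.3715       166.1144
  4        72.50        50.6138       202.4551
  5        72.50        46.2649       231.3244
  6        72.50        42.2896       253.7379
  7        72.50        38.6560       270.5919
  8        72.50        35.3345       282.6763
  9     1,072.50       477.7948     4,300.1530
  Σ                    873.1720     5,894.4764
Price P = Σ PV = 873.1720.
Macaulay duration = Σ(t·PV) / P = 5,894.4764 / 873.1720 = 6.75065 years.

6.75 years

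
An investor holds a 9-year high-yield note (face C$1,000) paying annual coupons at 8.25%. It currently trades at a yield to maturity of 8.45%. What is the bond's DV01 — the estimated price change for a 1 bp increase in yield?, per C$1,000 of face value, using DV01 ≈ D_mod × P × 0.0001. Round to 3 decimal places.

Periodic yield y = 0.0845.
  t   CF        PV=CF/(1+0.0845)^t    t·PV
  1        82.50        76.0719        76.0719
  2        82.50        70.1447       140.2894
  3        82.50        64.6793       194.0379
  4        82.50        59.6397       238.5589
  5        82.50        54.9928       274.9642
  6        82.50        50.7080       304.2481
  7        82.50        46.7570       327.2993
  8        82.50        43.1139       344.9113
  9     1,082.50       521.6292     4,694.6628
  Σ                    987.7367     6,595.0440
P = 987.7367; D_Mac = 6.67693 yrs; D_mod = 6.15669 yrs.
DV01 ≈ 6.15669 × 987.7367 × 0.0001 = 0.608118.

C$0.608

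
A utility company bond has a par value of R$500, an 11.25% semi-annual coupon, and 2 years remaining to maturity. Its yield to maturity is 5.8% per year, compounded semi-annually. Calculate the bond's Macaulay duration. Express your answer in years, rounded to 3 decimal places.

Periodic yield y = 0.029. Discount each cash flow and weight by its period:
  t   CF        PV=CF/(1+0.029)^t    t·PV
  1       28.125        27.3324        27.3324
  2       28.125        26.5621        53.1241
  3       28.125        25.8135        77.4404
  4      528.125       471.0589     1,884.2357
  Σ                    550.7668     2,042.1326
Price P = Σ PV = 550.7668.
Macaulay duration = Σ(t·PV) / P = 2,042.1326 / 550.7668 = 3.70780 half-year periods.
In years: 3.70780 / 2 = 1.85390 years.

1.854 years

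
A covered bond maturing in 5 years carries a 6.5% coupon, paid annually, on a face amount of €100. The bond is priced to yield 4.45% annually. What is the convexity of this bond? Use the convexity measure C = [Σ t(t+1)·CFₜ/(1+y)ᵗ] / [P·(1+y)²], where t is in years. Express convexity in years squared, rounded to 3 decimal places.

With y = 0.0445:
  t   CF        PV=CF/(1+0.0445)^t    t·PV        t(t+1)·PV
  1         6.50         6.2231         6.2231          12.4461
  2         6.50         5.9579        11.9159          35.7477
  3         6.50         5.7041        17.1123          68.4493
  4         6.50         5.4611        21.8444         109.2219
  5       106.50        85.6658       428.3289       2,569.9735
  Σ                    109.0120       485.4246       2,795.8385
P = 109.0120.
Convexity = Σ t(t+1)·PV / [P·(1+y)²] = 2,795.8385 / (109.0120 × 1.090980) = 23.50828.

23.508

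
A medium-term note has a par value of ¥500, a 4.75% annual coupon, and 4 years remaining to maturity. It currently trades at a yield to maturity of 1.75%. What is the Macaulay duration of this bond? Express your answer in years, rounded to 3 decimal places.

Periodic yield y = 0.0175. Discount each cash flow and weight by its year:
  t   CF        PV=CF/(1+0.0175)^t    t·PV
  1        23.75        23.3415        23.3415
  2        23.75        22.9401        45.8801
  3        23.75        22.5455        67.6366
  4       523.75       488.6370     1,954.5481
  Σ                    557.4641     2,091.4063
Price P = Σ PV = 557.4641.
Macaulay duration = Σ(t·PV) / P = 2,091.4063 / 557.4641 = 3.75164 years.

3.752 years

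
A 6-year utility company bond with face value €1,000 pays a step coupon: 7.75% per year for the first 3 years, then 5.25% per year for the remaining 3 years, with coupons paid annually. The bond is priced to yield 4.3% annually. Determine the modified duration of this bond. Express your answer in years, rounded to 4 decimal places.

4.9016 years

Periodic yield y = 0.043. First find Macaulay duration:
  t   CF        PV=CF/(1+0.043)^t    t·PV
  1        77.50        74.3049        74.3049
  2        77.50        71.2415       142.4830
  3        77.50        68.3044       204.9132
  4        52.50        44.3631       177.4525
  5        52.50        42.5342       212.6708
  6     1,052.50       817.5536     4,905.3218
  Σ                  1,118.3017     5,717.1462
P = 1,118.3017; Macaulay duration = 5,717.1462 / 1,118.3017 = 5.11235 years.
Modified duration = D_Mac / (1 + y) = 5.11235 / 1.043 = 4.90158 years.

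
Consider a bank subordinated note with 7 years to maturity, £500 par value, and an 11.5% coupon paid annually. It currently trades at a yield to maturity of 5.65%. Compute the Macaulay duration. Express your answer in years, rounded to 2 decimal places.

Periodic yield y = 0.0565. Discount each cash flow and weight by its year:
  t   CF        PV=CF/(1+0.0565)^t    t·PV
  1        57.50        54.4250        54.4250
  2        57.50        51.5144       103.0288
  3        57.50        48.7595       146.2785
  4        57.50        46.1519       184.6077
  5        57.50        43.6838       218.4190
  6        57.50        41.3477       248.0859
  7       557.50       379.4533     2,656.1733
  Σ                    665.3356     3,611.0182
Price P = Σ PV = 665.3356.
Macaulay duration = Σ(t·PV) / P = 3,611.0182 / 665.3356 = 5.42736 years.

5.43 years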